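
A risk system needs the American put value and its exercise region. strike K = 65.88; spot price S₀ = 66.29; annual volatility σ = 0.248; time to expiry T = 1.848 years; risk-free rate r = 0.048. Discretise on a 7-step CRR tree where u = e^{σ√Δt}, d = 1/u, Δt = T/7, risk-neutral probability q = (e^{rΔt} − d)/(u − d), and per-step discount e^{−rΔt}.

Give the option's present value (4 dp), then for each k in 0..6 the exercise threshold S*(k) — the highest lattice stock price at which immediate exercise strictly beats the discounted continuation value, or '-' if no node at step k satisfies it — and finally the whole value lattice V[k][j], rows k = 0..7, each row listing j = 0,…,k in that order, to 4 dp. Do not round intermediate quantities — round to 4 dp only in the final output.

Δt=0.26400  u=1.13590  d=0.88036  q=0.51809  discount=0.98741
step 7 (expiry): payoffs max(K−S,0) = 38.7113 30.8251 20.6498 7.5210 0.0000 0.0000 0.0000 0.0000
step 6: (k=6,j=0): S=30.8609, (K−S)⁺=35.0191, hold=34.1895 ⇒ V=35.0191 exercise | (k=6,j=1): S=39.8188, (K−S)⁺=26.0612, hold=25.2316 ⇒ V=26.0612 exercise | (k=6,j=2): S=51.3770, (K−S)⁺=14.5030, hold=13.6735 ⇒ V=14.5030 exercise | (k=6,j=3): S=66.2900, (K−S)⁺=0.0000, hold=3.5788 ⇒ V=3.5788 continue | (k=6,j=4): S=85.5318, (K−S)⁺=0.0000, hold=0.0000 ⇒ V=0.0000 continue | (k=6,j=5): S=110.3589, (K−S)⁺=0.0000, hold=0.0000 ⇒ V=0.0000 continue | (k=6,j=6): S=142.3925, (K−S)⁺=0.0000, hold=0.0000 ⇒ V=0.0000 continue  boundary S*=51.3770
step 5: (k=5,j=0): S=35.0549, (K−S)⁺=30.8251, hold=29.9955 ⇒ V=30.8251 exercise | (k=5,j=1): S=45.2302, (K−S)⁺=20.6498, hold=19.8202 ⇒ V=20.6498 exercise | (k=5,j=2): S=58.3590, (K−S)⁺=7.5210, hold=8.7319 ⇒ V=8.7319 continue | (k=5,j=3): S=75.2988, (K−S)⁺=0.0000, hold=1.7029 ⇒ V=1.7029 continue | (k=5,j=4): S=97.1555, (K−S)⁺=0.0000, hold=0.0000 ⇒ V=0.0000 continue | (k=5,j=5): S=125.3566, (K−S)⁺=0.0000, hold=0.0000 ⇒ V=0.0000 continue  boundary S*=45.2302
step 4: (k=4,j=0): S=39.8188, (K−S)⁺=26.0612, hold=25.2316 ⇒ V=26.0612 exercise | (k=4,j=1): S=51.3770, (K−S)⁺=14.5030, hold=14.2930 ⇒ V=14.5030 exercise | (k=4,j=2): S=66.2900, (K−S)⁺=0.0000, hold=5.0262 ⇒ V=5.0262 continue | (k=4,j=3): S=85.5318, (K−S)⁺=0.0000, hold=0.8103 ⇒ V=0.8103 continue | (k=4,j=4): S=110.3589, (K−S)⁺=0.0000, hold=0.0000 ⇒ V=0.0000 continue  boundary S*=51.3770
step 3: (k=3,j=0): S=45.2302, (K−S)⁺=20.6498, hold=19.8202 ⇒ V=20.6498 exercise | (k=3,j=1): S=58.3590, (K−S)⁺=7.5210, hold=9.4724 ⇒ V=9.4724 continue | (k=3,j=2): S=75.2988, (K−S)⁺=0.0000, hold=2.8062 ⇒ V=2.8062 continue | (k=3,j=3): S=97.1555, (K−S)⁺=0.0000, hold=0.3856 ⇒ V=0.3856 continue  boundary S*=45.2302
step 2: (k=2,j=0): S=51.3770, (K−S)⁺=14.5030, hold=14.6718 ⇒ V=14.6718 continue | (k=2,j=1): S=66.2900, (K−S)⁺=0.0000, hold=5.9429 ⇒ V=5.9429 continue | (k=2,j=2): S=85.5318, (K−S)⁺=0.0000, hold=1.5325 ⇒ V=1.5325 continue  boundary S*=-
step 1: (k=1,j=0): S=58.3590, (K−S)⁺=7.5210, hold=10.0216 ⇒ V=10.0216 continue | (k=1,j=1): S=75.2988, (K−S)⁺=0.0000, hold=3.6119 ⇒ V=3.6119 continue  boundary S*=-
step 0: (k=0,j=0): S=66.2900, (K−S)⁺=0.0000, hold=6.6164 ⇒ V=6.6164 continue  boundary S*=-

price = 6.6164
boundary = - - - 45.2302 51.3770 45.2302 51.3770
tree:
6.6164
10.0216 3.6119
14.6718 5.9429 1.5325
20.6498 9.4724 2.8062 0.3856
26.0612 14.5030 5.0262 0.8103 0.0000
30.8251 20.6498 8.7319 1.7029 0.0000 0.0000
35.0191 26.0612 14.5030 3.5788 0.0000 0.0000 0.0000
38.7113 30.8251 20.6498 7.5210 0.0000 0.0000 0.0000 0.0000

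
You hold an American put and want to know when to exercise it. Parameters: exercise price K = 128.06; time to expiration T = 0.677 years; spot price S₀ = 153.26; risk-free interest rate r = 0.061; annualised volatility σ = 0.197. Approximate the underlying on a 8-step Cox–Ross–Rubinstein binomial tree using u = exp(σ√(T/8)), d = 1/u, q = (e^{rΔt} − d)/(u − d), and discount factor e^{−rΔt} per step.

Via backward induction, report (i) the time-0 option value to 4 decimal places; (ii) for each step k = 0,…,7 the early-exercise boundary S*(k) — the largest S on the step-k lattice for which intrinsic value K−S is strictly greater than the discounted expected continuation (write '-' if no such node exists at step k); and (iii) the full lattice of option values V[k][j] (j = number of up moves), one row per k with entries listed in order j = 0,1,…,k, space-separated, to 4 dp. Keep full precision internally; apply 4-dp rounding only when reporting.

Δt=0.08463  u=1.05898  d=0.94430  q=0.53081  discount=0.99485
step 8 (expiry): payoffs max(K−S,0) = 31.1608 19.3931 6.1962 0.0000 0.0000 0.0000 0.0000 0.0000 0.0000
step 7: (k=7,j=0): S=102.6145, (K−S)⁺=25.4455, hold=24.7861 ⇒ V=25.4455 exercise | (k=7,j=1): S=115.0763, (K−S)⁺=12.9837, hold=12.3243 ⇒ V=12.9837 exercise | (k=7,j=2): S=129.0515, (K−S)⁺=0.0000, hold=2.8923 ⇒ V=2.8923 continue | (k=7,j=3): S=144.7239, (K−S)⁺=0.0000, hold=0.0000 ⇒ V=0.0000 continue | (k=7,j=4): S=162.2996, (K−S)⁺=0.0000, hold=0.0000 ⇒ V=0.0000 continue | (k=7,j=5): S=182.0097, (K−S)⁺=0.0000, hold=0.0000 ⇒ V=0.0000 continue | (k=7,j=6): S=204.1135, (K−S)⁺=0.0000, hold=0.0000 ⇒ V=0.0000 continue | (k=7,j=7): S=228.9016, (K−S)⁺=0.0000, hold=0.0000 ⇒ V=0.0000 continue  boundary S*=115.0763
step 6: (k=6,j=0): S=108.6669, (K−S)⁺=19.3931, hold=18.7337 ⇒ V=19.3931 exercise | (k=6,j=1): S=121.8638, (K−S)⁺=6.1962, hold=7.5878 ⇒ V=7.5878 continue | (k=6,j=2): S=136.6632, (K−S)⁺=0.0000, hold=1.3500 ⇒ V=1.3500 continue | (k=6,j=3): S=153.2600, (K−S)⁺=0.0000, hold=0.0000 ⇒ V=0.0000 continue | (k=6,j=4): S=171.8723, (K−S)⁺=0.0000, hold=0.0000 ⇒ V=0.0000 continue | (k=6,j=5): S=192.7450, (K−S)⁺=0.0000, hold=0.0000 ⇒ V=0.0000 continue | (k=6,j=6): S=216.1525, (K−S)⁺=0.0000, hold=0.0000 ⇒ V=0.0000 continue  boundary S*=108.6669
step 5: (k=5,j=0): S=115.0763, (K−S)⁺=12.9837, hold=13.0592 ⇒ V=13.0592 continue | (k=5,j=1): S=129.0515, (K−S)⁺=0.0000, hold=4.2547 ⇒ V=4.2547 continue | (k=5,j=2): S=144.7239, (K−S)⁺=0.0000, hold=0.6302 ⇒ V=0.6302 continue | (k=5,j=3): S=162.2996, (K−S)⁺=0.0000, hold=0.0000 ⇒ V=0.0000 continue | (k=5,j=4): S=182.0097, (K−S)⁺=0.0000, hold=0.0000 ⇒ V=0.0000 continue | (k=5,j=5): S=204.1135, (K−S)⁺=0.0000, hold=0.0000 ⇒ V=0.0000 continue  boundary S*=-
step 4: (k=4,j=0): S=121.8638, (K−S)⁺=6.1962, hold=8.3425 ⇒ V=8.3425 continue | (k=4,j=1): S=136.6632, (K−S)⁺=0.0000, hold=2.3188 ⇒ V=2.3188 continue | (k=4,j=2): S=153.2600, (K−S)⁺=0.0000, hold=0.2941 ⇒ V=0.2941 continue | (k=4,j=3): S=171.8723, (K−S)⁺=0.0000, hold=0.0000 ⇒ V=0.0000 continue | (k=4,j=4): S=192.7450, (K−S)⁺=0.0000, hold=0.0000 ⇒ V=0.0000 continue  boundary S*=-
step 3: (k=3,j=0): S=129.0515, (K−S)⁺=0.0000, hold=5.1186 ⇒ V=5.1186 continue | (k=3,j=1): S=144.7239, (K−S)⁺=0.0000, hold=1.2377 ⇒ V=1.2377 continue | (k=3,j=2): S=162.2996, (K−S)⁺=0.0000, hold=0.1373 ⇒ V=0.1373 continue | (k=3,j=3): S=182.0097, (K−S)⁺=0.0000, hold=0.0000 ⇒ V=0.0000 continue  boundary S*=-
step 2: (k=2,j=0): S=136.6632, (K−S)⁺=0.0000, hold=3.0428 ⇒ V=3.0428 continue | (k=2,j=1): S=153.2600, (K−S)⁺=0.0000, hold=0.6502 ⇒ V=0.6502 continue | (k=2,j=2): S=171.8723, (K−S)⁺=0.0000, hold=0.0641 ⇒ V=0.0641 continue  boundary S*=-
step 1: (k=1,j=0): S=144.7239, (K−S)⁺=0.0000, hold=1.7637 ⇒ V=1.7637 continue | (k=1,j=1): S=162.2996, (K−S)⁺=0.0000, hold=0.3374 ⇒ V=0.3374 continue  boundary S*=-
step 0: (k=0,j=0): S=153.2600, (K−S)⁺=0.0000, hold=1.0014 ⇒ V=1.0014 continue  boundary S*=-

price = 1.0014
boundary = - - - - - - 108.6669 115.0763
tree:
1.0014
1.7637 0.3374
3.0428 0.6502 0.0641
5.1186 1.2377 0.1373 0.0000
8.3425 2.3188 0.2941 0.0000 0.0000
13.0592 4.2547 0.6302 0.0000 0.0000 0.0000
19.3931 7.5878 1.3500 0.0000 0.0000 0.0000 0.0000
25.4455 12.9837 2.8923 0.0000 0.0000 0.0000 0.0000 0.0000
31.1608 19.3931 6.1962 0.0000 0.0000 0.0000 0.0000 0.0000 0.0000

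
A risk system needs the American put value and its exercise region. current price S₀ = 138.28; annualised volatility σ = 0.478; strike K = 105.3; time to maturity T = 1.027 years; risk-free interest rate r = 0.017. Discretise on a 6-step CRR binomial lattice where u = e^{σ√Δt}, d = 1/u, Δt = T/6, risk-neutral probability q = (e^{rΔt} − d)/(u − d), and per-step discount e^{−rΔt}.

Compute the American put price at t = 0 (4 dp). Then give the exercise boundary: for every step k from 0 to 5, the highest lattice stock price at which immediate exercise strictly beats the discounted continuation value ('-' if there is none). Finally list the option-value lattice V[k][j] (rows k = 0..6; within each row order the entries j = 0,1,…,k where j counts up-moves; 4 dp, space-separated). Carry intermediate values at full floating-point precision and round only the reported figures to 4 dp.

Δt=0.17117  u=1.21867  d=0.82057  q=0.45804  discount=0.99709
step 6 (expiry): payoffs max(K−S,0) = 63.0872 42.6075 12.1919 0.0000 0.0000 0.0000 0.0000
step 5: (k=5,j=0): S=51.4434, (K−S)⁺=53.8566, hold=53.5506 ⇒ V=53.8566 exercise | (k=5,j=1): S=76.4015, (K−S)⁺=28.8985, hold=28.5926 ⇒ V=28.8985 exercise | (k=5,j=2): S=113.4680, (K−S)⁺=0.0000, hold=6.5883 ⇒ V=6.5883 continue | (k=5,j=3): S=168.5176, (K−S)⁺=0.0000, hold=0.0000 ⇒ V=0.0000 continue | (k=5,j=4): S=250.2747, (K−S)⁺=0.0000, hold=0.0000 ⇒ V=0.0000 continue | (k=5,j=5): S=371.6968, (K−S)⁺=0.0000, hold=0.0000 ⇒ V=0.0000 continue  boundary S*=76.4015
step 4: (k=4,j=0): S=62.6925, (K−S)⁺=42.6075, hold=42.3015 ⇒ V=42.6075 exercise | (k=4,j=1): S=93.1081, (K−S)⁺=12.1919, hold=18.6253 ⇒ V=18.6253 continue | (k=4,j=2): S=138.2800, (K−S)⁺=0.0000, hold=3.5602 ⇒ V=3.5602 continue | (k=4,j=3): S=205.3672, (K−S)⁺=0.0000, hold=0.0000 ⇒ V=0.0000 continue | (k=4,j=4): S=305.0022, (K−S)⁺=0.0000, hold=0.0000 ⇒ V=0.0000 continue  boundary S*=62.6925
step 3: (k=3,j=0): S=76.4015, (K−S)⁺=28.8985, hold=31.5308 ⇒ V=31.5308 continue | (k=3,j=1): S=113.4680, (K−S)⁺=0.0000, hold=11.6908 ⇒ V=11.6908 continue | (k=3,j=2): S=168.5176, (K−S)⁺=0.0000, hold=1.9239 ⇒ V=1.9239 continue | (k=3,j=3): S=250.2747, (K−S)⁺=0.0000, hold=0.0000 ⇒ V=0.0000 continue  boundary S*=-
step 2: (k=2,j=0): S=93.1081, (K−S)⁺=12.1919, hold=22.3780 ⇒ V=22.3780 continue | (k=2,j=1): S=138.2800, (K−S)⁺=0.0000, hold=7.1962 ⇒ V=7.1962 continue | (k=2,j=2): S=205.3672, (K−S)⁺=0.0000, hold=1.0396 ⇒ V=1.0396 continue  boundary S*=-
step 1: (k=1,j=0): S=113.4680, (K−S)⁺=0.0000, hold=15.3793 ⇒ V=15.3793 continue | (k=1,j=1): S=168.5176, (K−S)⁺=0.0000, hold=4.3635 ⇒ V=4.3635 continue  boundary S*=-
step 0: (k=0,j=0): S=138.2800, (K−S)⁺=0.0000, hold=10.3036 ⇒ V=10.3036 continue  boundary S*=-

price = 10.3036
boundary = - - - - 62.6925 76.4015
tree:
10.3036
15.3793 4.3635
22.3780 7.1962 1.0396
31.5308 11.6908 1.9239 0.0000
42.6075 18.6253 3.5602 0.0000 0.0000
53.8566 28.8985 6.5883 0.0000 0.0000 0.0000
63.0872 42.6075 12.1919 0.0000 0.0000 0.0000 0.0000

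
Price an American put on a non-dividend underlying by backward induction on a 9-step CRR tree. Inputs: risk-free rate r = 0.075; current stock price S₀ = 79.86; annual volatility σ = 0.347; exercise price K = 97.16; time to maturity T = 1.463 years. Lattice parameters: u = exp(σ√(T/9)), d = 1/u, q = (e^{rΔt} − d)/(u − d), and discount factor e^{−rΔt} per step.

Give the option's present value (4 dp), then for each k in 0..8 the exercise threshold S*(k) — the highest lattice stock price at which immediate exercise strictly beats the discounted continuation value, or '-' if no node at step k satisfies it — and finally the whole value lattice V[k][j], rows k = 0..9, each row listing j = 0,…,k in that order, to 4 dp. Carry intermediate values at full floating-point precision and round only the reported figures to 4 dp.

price = 20.5076
boundary = - - 60.3685 69.4336 60.3685 69.4336 60.3685 69.4336 79.8600
tree:
20.5076
27.8763 13.8876
36.7915 19.9407 8.3781
44.6731 27.7264 12.9045 4.2099
51.5257 36.7915 19.2709 7.0688 1.5511
57.4837 44.6731 27.7264 11.5717 2.8916 0.2944
62.6638 51.5257 36.7915 18.3250 5.3304 0.6066 0.0000
67.1675 57.4837 44.6731 27.7264 9.6898 1.2500 0.0000 0.0000
71.0833 62.6638 51.5257 36.7915 17.3000 2.5758 0.0000 0.0000 0.0000
74.4878 67.1675 57.4837 44.6731 27.7264 5.3079 0.0000 0.0000 0.0000 0.0000

Δt=0.16256, u=1.15016, d=0.86944, q=0.50878, disc=e^(-rΔt)=0.98788
k=9 terminal: V=max(K-S,0) → 74.4878 67.1675 57.4837 44.6731 27.7264 5.3079 0.0000 0.0000 0.0000 0.0000
k=8: j=0 S=26.0767 intr=71.0833 cont=69.9059 V=71.0833[EX]; j=1 S=34.4962 intr=62.6638 cont=61.4864 V=62.6638[EX]; j=2 S=45.6343 intr=51.5257 cont=50.3484 V=51.5257[EX]; j=3 S=60.3685 intr=36.7915 cont=35.6142 V=36.7915[EX]; j=4 S=79.8600 intr=17.3000 cont=16.1226 V=17.3000[EX]; j=5 S=105.6449 intr=0.0000 cont=2.5758 V=2.5758[hold]; j=6 S=139.7551 intr=0.0000 cont=0.0000 V=0.0000[hold]; j=7 S=184.8786 intr=0.0000 cont=0.0000 V=0.0000[hold]; j=8 S=244.5715 intr=0.0000 cont=0.0000 V=0.0000[hold]  S*(8)=79.8600
k=7: j=0 S=29.9925 intr=67.1675 cont=65.9902 V=67.1675[EX]; j=1 S=39.6763 intr=57.4837 cont=56.3063 V=57.4837[EX]; j=2 S=52.4869 intr=44.6731 cont=43.4958 V=44.6731[EX]; j=3 S=69.4336 intr=27.7264 cont=26.5490 V=27.7264[EX]; j=4 S=91.8521 intr=5.3079 cont=9.6898 V=9.6898[hold]; j=5 S=121.5089 intr=0.0000 cont=1.2500 V=1.2500[hold]; j=6 S=160.7412 intr=0.0000 cont=0.0000 V=0.0000[hold]; j=7 S=212.6407 intr=0.0000 cont=0.0000 V=0.0000[hold]  S*(7)=69.4336
k=6: j=0 S=34.4962 intr=62.6638 cont=61.4864 V=62.6638[EX]; j=1 S=45.6343 intr=51.5257 cont=50.3484 V=51.5257[EX]; j=2 S=60.3685 intr=36.7915 cont=35.6142 V=36.7915[EX]; j=3 S=79.8600 intr=17.3000 cont=18.3250 V=18.3250[hold]; j=4 S=105.6449 intr=0.0000 cont=5.3304 V=5.3304[hold]; j=5 S=139.7551 intr=0.0000 cont=0.6066 V=0.6066[hold]; j=6 S=184.8786 intr=0.0000 cont=0.0000 V=0.0000[hold]  S*(6)=60.3685
k=5: j=0 S=39.6763 intr=57.4837 cont=56.3063 V=57.4837[EX]; j=1 S=52.4869 intr=44.6731 cont=43.4958 V=44.6731[EX]; j=2 S=69.4336 intr=27.7264 cont=27.0642 V=27.7264[EX]; j=3 S=91.8521 intr=5.3079 cont=11.5717 V=11.5717[hold]; j=4 S=121.5089 intr=0.0000 cont=2.8916 V=2.8916[hold]; j=5 S=160.7412 intr=0.0000 cont=0.2944 V=0.2944[hold]  S*(5)=69.4336
k=4: j=0 S=45.6343 intr=51.5257 cont=50.3484 V=51.5257[EX]; j=1 S=60.3685 intr=36.7915 cont=35.6142 V=36.7915[EX]; j=2 S=79.8600 intr=17.3000 cont=19.2709 V=19.2709[hold]; j=3 S=105.6449 intr=0.0000 cont=7.0688 V=7.0688[hold]; j=4 S=139.7551 intr=0.0000 cont=1.5511 V=1.5511[hold]  S*(4)=60.3685
k=3: j=0 S=52.4869 intr=44.6731 cont=43.4958 V=44.6731[EX]; j=1 S=69.4336 intr=27.7264 cont=27.5396 V=27.7264[EX]; j=2 S=91.8521 intr=5.3079 cont=12.9045 V=12.9045[hold]; j=3 S=121.5089 intr=0.0000 cont=4.2099 V=4.2099[hold]  S*(3)=69.4336
k=2: j=0 S=60.3685 intr=36.7915 cont=35.6142 V=36.7915[EX]; j=1 S=79.8600 intr=17.3000 cont=19.9407 V=19.9407[hold]; j=2 S=105.6449 intr=0.0000 cont=8.3781 V=8.3781[hold]  S*(2)=60.3685
k=1: j=0 S=69.4336 intr=27.7264 cont=27.8763 V=27.8763[hold]; j=1 S=91.8521 intr=5.3079 cont=13.8876 V=13.8876[hold]  S*(1)=-
k=0: j=0 S=79.8600 intr=17.3000 cont=20.5076 V=20.5076[hold]  S*(0)=-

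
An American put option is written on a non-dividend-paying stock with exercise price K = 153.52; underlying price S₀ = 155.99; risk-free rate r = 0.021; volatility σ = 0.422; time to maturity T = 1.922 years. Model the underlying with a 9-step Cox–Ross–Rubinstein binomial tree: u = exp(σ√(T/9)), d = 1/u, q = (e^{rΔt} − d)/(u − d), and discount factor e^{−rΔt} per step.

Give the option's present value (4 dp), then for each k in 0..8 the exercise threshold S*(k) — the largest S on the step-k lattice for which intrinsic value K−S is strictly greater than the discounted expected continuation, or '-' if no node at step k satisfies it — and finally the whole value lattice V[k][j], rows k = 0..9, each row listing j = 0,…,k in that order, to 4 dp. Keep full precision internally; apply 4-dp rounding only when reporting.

price = 32.3663
boundary = - - - - 71.5025 58.8338 71.5025 86.8990 105.6109
tree:
32.3663
42.6575 20.7373
54.7045 29.0910 11.2441
68.0732 39.7210 17.0373 4.6302
82.0175 52.5516 25.2165 7.7105 1.1005
94.6862 67.0299 36.2596 12.6457 2.0579 0.0000
105.1102 82.0175 50.2875 20.3320 3.8485 0.0000 0.0000
113.6873 94.6862 66.6210 31.8205 7.1968 0.0000 0.0000 0.0000
120.7448 105.1102 82.0175 47.9091 13.4584 0.0000 0.0000 0.0000 0.0000
126.5518 113.6873 94.6862 66.6210 25.1679 0.0000 0.0000 0.0000 0.0000 0.0000

Δt=0.21356  u=1.21533  d=0.82282  q=0.46285  discount=0.99553
step 9 (expiry): payoffs max(K−S,0) = 126.5518 113.6873 94.6862 66.6210 25.1679 0.0000 0.0000 0.0000 0.0000 0.0000
step 8: (k=8,j=0): S=32.7752, (K−S)⁺=120.7448, hold=120.0578 ⇒ V=120.7448 exercise | (k=8,j=1): S=48.4098, (K−S)⁺=105.1102, hold=104.4233 ⇒ V=105.1102 exercise | (k=8,j=2): S=71.5025, (K−S)⁺=82.0175, hold=81.3306 ⇒ V=82.0175 exercise | (k=8,j=3): S=105.6109, (K−S)⁺=47.9091, hold=47.2221 ⇒ V=47.9091 exercise | (k=8,j=4): S=155.9900, (K−S)⁺=0.0000, hold=13.4584 ⇒ V=13.4584 continue | (k=8,j=5): S=230.4011, (K−S)⁺=0.0000, hold=0.0000 ⇒ V=0.0000 continue | (k=8,j=6): S=340.3082, (K−S)⁺=0.0000, hold=0.0000 ⇒ V=0.0000 continue | (k=8,j=7): S=502.6437, (K−S)⁺=0.0000, hold=0.0000 ⇒ V=0.0000 continue | (k=8,j=8): S=742.4173, (K−S)⁺=0.0000, hold=0.0000 ⇒ V=0.0000 continue  boundary S*=105.6109
step 7: (k=7,j=0): S=39.8327, (K−S)⁺=113.6873, hold=113.0004 ⇒ V=113.6873 exercise | (k=7,j=1): S=58.8338, (K−S)⁺=94.6862, hold=93.9992 ⇒ V=94.6862 exercise | (k=7,j=2): S=86.8990, (K−S)⁺=66.6210, hold=65.9340 ⇒ V=66.6210 exercise | (k=7,j=3): S=128.3521, (K−S)⁺=25.1679, hold=31.8205 ⇒ V=31.8205 continue | (k=7,j=4): S=189.5792, (K−S)⁺=0.0000, hold=7.1968 ⇒ V=7.1968 continue | (k=7,j=5): S=280.0132, (K−S)⁺=0.0000, hold=0.0000 ⇒ V=0.0000 continue | (k=7,j=6): S=413.5865, (K−S)⁺=0.0000, hold=0.0000 ⇒ V=0.0000 continue | (k=7,j=7): S=610.8775, (K−S)⁺=0.0000, hold=0.0000 ⇒ V=0.0000 continue  boundary S*=86.8990
step 6: (k=6,j=0): S=48.4098, (K−S)⁺=105.1102, hold=104.4233 ⇒ V=105.1102 exercise | (k=6,j=1): S=71.5025, (K−S)⁺=82.0175, hold=81.3306 ⇒ V=82.0175 exercise | (k=6,j=2): S=105.6109, (K−S)⁺=47.9091, hold=50.2875 ⇒ V=50.2875 continue | (k=6,j=3): S=155.9900, (K−S)⁺=0.0000, hold=20.3320 ⇒ V=20.3320 continue | (k=6,j=4): S=230.4011, (K−S)⁺=0.0000, hold=3.8485 ⇒ V=3.8485 continue | (k=6,j=5): S=340.3082, (K−S)⁺=0.0000, hold=0.0000 ⇒ V=0.0000 continue | (k=6,j=6): S=502.6437, (K−S)⁺=0.0000, hold=0.0000 ⇒ V=0.0000 continue  boundary S*=71.5025
step 5: (k=5,j=0): S=58.8338, (K−S)⁺=94.6862, hold=93.9992 ⇒ V=94.6862 exercise | (k=5,j=1): S=86.8990, (K−S)⁺=66.6210, hold=67.0299 ⇒ V=67.0299 continue | (k=5,j=2): S=128.3521, (K−S)⁺=25.1679, hold=36.2596 ⇒ V=36.2596 continue | (k=5,j=3): S=189.5792, (K−S)⁺=0.0000, hold=12.6457 ⇒ V=12.6457 continue | (k=5,j=4): S=280.0132, (K−S)⁺=0.0000, hold=2.0579 ⇒ V=2.0579 continue | (k=5,j=5): S=413.5865, (K−S)⁺=0.0000, hold=0.0000 ⇒ V=0.0000 continue  boundary S*=58.8338
step 4: (k=4,j=0): S=71.5025, (K−S)⁺=82.0175, hold=81.5190 ⇒ V=82.0175 exercise | (k=4,j=1): S=105.6109, (K−S)⁺=47.9091, hold=52.5516 ⇒ V=52.5516 continue | (k=4,j=2): S=155.9900, (K−S)⁺=0.0000, hold=25.2165 ⇒ V=25.2165 continue | (k=4,j=3): S=230.4011, (K−S)⁺=0.0000, hold=7.7105 ⇒ V=7.7105 continue | (k=4,j=4): S=340.3082, (K−S)⁺=0.0000, hold=1.1005 ⇒ V=1.1005 continue  boundary S*=71.5025
step 3: (k=3,j=0): S=86.8990, (K−S)⁺=66.6210, hold=68.0732 ⇒ V=68.0732 continue | (k=3,j=1): S=128.3521, (K−S)⁺=25.1679, hold=39.7210 ⇒ V=39.7210 continue | (k=3,j=2): S=189.5792, (K−S)⁺=0.0000, hold=17.0373 ⇒ V=17.0373 continue | (k=3,j=3): S=280.0132, (K−S)⁺=0.0000, hold=4.6302 ⇒ V=4.6302 continue  boundary S*=-
step 2: (k=2,j=0): S=105.6109, (K−S)⁺=47.9091, hold=54.7045 ⇒ V=54.7045 continue | (k=2,j=1): S=155.9900, (K−S)⁺=0.0000, hold=29.0910 ⇒ V=29.0910 continue | (k=2,j=2): S=230.4011, (K−S)⁺=0.0000, hold=11.2441 ⇒ V=11.2441 continue  boundary S*=-
step 1: (k=1,j=0): S=128.3521, (K−S)⁺=25.1679, hold=42.6575 ⇒ V=42.6575 continue | (k=1,j=1): S=189.5792, (K−S)⁺=0.0000, hold=20.7373 ⇒ V=20.7373 continue  boundary S*=-
step 0: (k=0,j=0): S=155.9900, (K−S)⁺=0.0000, hold=32.3663 ⇒ V=32.3663 continue  boundary S*=-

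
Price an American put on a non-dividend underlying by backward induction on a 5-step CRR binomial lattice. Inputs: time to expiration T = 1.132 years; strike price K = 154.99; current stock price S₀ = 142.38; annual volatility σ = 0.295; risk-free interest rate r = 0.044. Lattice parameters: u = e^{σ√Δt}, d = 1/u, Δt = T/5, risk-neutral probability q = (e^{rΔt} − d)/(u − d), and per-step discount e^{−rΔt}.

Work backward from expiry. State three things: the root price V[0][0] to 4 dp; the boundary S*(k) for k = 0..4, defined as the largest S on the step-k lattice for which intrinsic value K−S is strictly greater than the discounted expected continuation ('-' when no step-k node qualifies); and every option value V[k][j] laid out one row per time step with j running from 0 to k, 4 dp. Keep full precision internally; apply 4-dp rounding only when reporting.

price = 21.9684
boundary = - - 107.5299 123.7340 107.5299
tree:
21.9684
33.0079 11.3909
47.4601 19.2454 3.7804
61.5422 31.2560 7.6442 0.0000
73.7801 47.4601 15.4573 0.0000 0.0000
84.4153 61.5422 31.2560 0.0000 0.0000 0.0000

Δt=0.22640  u=1.15069  d=0.86904  q=0.50051  discount=0.99009
step 5 (expiry): payoffs max(K−S,0) = 84.4153 61.5422 31.2560 0.0000 0.0000 0.0000
step 4: (k=4,j=0): S=81.2099, (K−S)⁺=73.7801, hold=72.2438 ⇒ V=73.7801 exercise | (k=4,j=1): S=107.5299, (K−S)⁺=47.4601, hold=45.9238 ⇒ V=47.4601 exercise | (k=4,j=2): S=142.3800, (K−S)⁺=12.6100, hold=15.4573 ⇒ V=15.4573 continue | (k=4,j=3): S=188.5250, (K−S)⁺=0.0000, hold=0.0000 ⇒ V=0.0000 continue | (k=4,j=4): S=249.6254, (K−S)⁺=0.0000, hold=0.0000 ⇒ V=0.0000 continue  boundary S*=107.5299
step 3: (k=3,j=0): S=93.4478, (K−S)⁺=61.5422, hold=60.0059 ⇒ V=61.5422 exercise | (k=3,j=1): S=123.7340, (K−S)⁺=31.2560, hold=31.1307 ⇒ V=31.2560 exercise | (k=3,j=2): S=163.8358, (K−S)⁺=0.0000, hold=7.6442 ⇒ V=7.6442 continue | (k=3,j=3): S=216.9346, (K−S)⁺=0.0000, hold=0.0000 ⇒ V=0.0000 continue  boundary S*=123.7340
step 2: (k=2,j=0): S=107.5299, (K−S)⁺=47.4601, hold=45.9238 ⇒ V=47.4601 exercise | (k=2,j=1): S=142.3800, (K−S)⁺=12.6100, hold=19.2454 ⇒ V=19.2454 continue | (k=2,j=2): S=188.5250, (K−S)⁺=0.0000, hold=3.7804 ⇒ V=3.7804 continue  boundary S*=107.5299
step 1: (k=1,j=0): S=123.7340, (K−S)⁺=31.2560, hold=33.0079 ⇒ V=33.0079 continue | (k=1,j=1): S=163.8358, (K−S)⁺=0.0000, hold=11.3909 ⇒ V=11.3909 continue  boundary S*=-
step 0: (k=0,j=0): S=142.3800, (K−S)⁺=12.6100, hold=21.9684 ⇒ V=21.9684 continue  boundary S*=-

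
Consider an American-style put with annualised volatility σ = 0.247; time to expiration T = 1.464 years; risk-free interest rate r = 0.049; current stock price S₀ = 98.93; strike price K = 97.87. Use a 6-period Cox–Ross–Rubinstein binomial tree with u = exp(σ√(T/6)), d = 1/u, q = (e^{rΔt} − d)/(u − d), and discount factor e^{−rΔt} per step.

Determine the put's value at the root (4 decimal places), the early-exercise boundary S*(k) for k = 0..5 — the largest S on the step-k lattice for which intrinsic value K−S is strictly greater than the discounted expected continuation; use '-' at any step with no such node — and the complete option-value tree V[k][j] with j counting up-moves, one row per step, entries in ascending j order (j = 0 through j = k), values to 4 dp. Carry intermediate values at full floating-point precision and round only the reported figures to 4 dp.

price = 8.3057
boundary = - - 77.5090 68.6064 77.5090 87.5669
tree:
8.3057
13.2678 3.8941
20.3610 6.9938 1.1082
29.2636 12.1946 2.3303 0.0000
37.1437 20.3610 4.8999 0.0000 0.0000
44.1187 29.2636 10.3031 0.0000 0.0000 0.0000
50.2926 37.1437 20.3610 0.0000 0.0000 0.0000 0.0000

params: Δt=0.24400 u=1.12976 d=0.88514 q=0.51870 e^(-rΔt)=0.98812
t_6 payoffs: 50.2926 37.1437 20.3610 0.0000 0.0000 0.0000 0.0000
t_5: node(5,0) S=53.7513 payoff=44.1187 vs cont=42.9556 → 44.1187 [stop]  node(5,1) S=68.6064 payoff=29.2636 vs cont=28.1005 → 29.2636 [stop]  node(5,2) S=87.5669 payoff=10.3031 vs cont=9.6832 → 10.3031 [stop]  node(5,3) S=111.7676 payoff=0.0000 vs cont=0.0000 → 0.0000 [wait]  node(5,4) S=142.6565 payoff=0.0000 vs cont=0.0000 → 0.0000 [wait]  node(5,5) S=182.0821 payoff=0.0000 vs cont=0.0000 → 0.0000 [wait]  ⇒ S*(5)=87.5669
t_4: node(4,0) S=60.7263 payoff=37.1437 vs cont=35.9806 → 37.1437 [stop]  node(4,1) S=77.5090 payoff=20.3610 vs cont=19.1978 → 20.3610 [stop]  node(4,2) S=98.9300 payoff=0.0000 vs cont=4.8999 → 4.8999 [wait]  node(4,3) S=126.2710 payoff=0.0000 vs cont=0.0000 → 0.0000 [wait]  node(4,4) S=161.1682 payoff=0.0000 vs cont=0.0000 → 0.0000 [wait]  ⇒ S*(4)=77.5090
t_3: node(3,0) S=68.6064 payoff=29.2636 vs cont=28.1005 → 29.2636 [stop]  node(3,1) S=87.5669 payoff=10.3031 vs cont=12.1946 → 12.1946 [wait]  node(3,2) S=111.7676 payoff=0.0000 vs cont=2.3303 → 2.3303 [wait]  node(3,3) S=142.6565 payoff=0.0000 vs cont=0.0000 → 0.0000 [wait]  ⇒ S*(3)=68.6064
t_2: node(2,0) S=77.5090 payoff=20.3610 vs cont=20.1673 → 20.3610 [stop]  node(2,1) S=98.9300 payoff=0.0000 vs cont=6.9938 → 6.9938 [wait]  node(2,2) S=126.2710 payoff=0.0000 vs cont=1.1082 → 1.1082 [wait]  ⇒ S*(2)=77.5090
t_1: node(1,0) S=87.5669 payoff=10.3031 vs cont=13.2678 → 13.2678 [wait]  node(1,1) S=111.7676 payoff=0.0000 vs cont=3.8941 → 3.8941 [wait]  ⇒ S*(1)=-
t_0: node(0,0) S=98.9300 payoff=0.0000 vs cont=8.3057 → 8.3057 [wait]  ⇒ S*(0)=-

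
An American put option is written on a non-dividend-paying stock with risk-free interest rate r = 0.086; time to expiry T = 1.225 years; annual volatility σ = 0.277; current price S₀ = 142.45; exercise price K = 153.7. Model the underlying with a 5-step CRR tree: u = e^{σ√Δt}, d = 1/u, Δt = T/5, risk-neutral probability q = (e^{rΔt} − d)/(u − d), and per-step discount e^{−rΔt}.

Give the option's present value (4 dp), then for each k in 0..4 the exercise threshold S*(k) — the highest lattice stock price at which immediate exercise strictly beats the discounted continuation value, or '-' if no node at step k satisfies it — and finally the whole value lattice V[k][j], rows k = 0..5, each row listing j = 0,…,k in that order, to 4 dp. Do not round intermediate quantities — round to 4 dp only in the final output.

price = 17.8284
boundary = - 124.1987 108.2859 124.1987 108.2859
tree:
17.8284
29.5013 8.7105
45.4141 16.3348 2.6400
59.2881 29.5013 5.9023 0.0000
71.3845 45.4141 13.1956 0.0000 0.0000
81.9311 59.2881 29.5013 0.0000 0.0000 0.0000

Δt=0.24500, u=1.14695, d=0.87188, q=0.54319, disc=e^(-rΔt)=0.97915
k=5 terminal: V=max(K-S,0) → 81.9311 59.2881 29.5013 0.0000 0.0000 0.0000
k=4: j=0 S=82.3155 intr=71.3845 cont=68.1800 V=71.3845[EX]; j=1 S=108.2859 intr=45.4141 cont=42.2095 V=45.4141[EX]; j=2 S=142.4500 intr=11.2500 cont=13.1956 V=13.1956[hold]; j=3 S=187.3928 intr=0.0000 cont=0.0000 V=0.0000[hold]; j=4 S=246.5151 intr=0.0000 cont=0.0000 V=0.0000[hold]  S*(4)=108.2859
k=3: j=0 S=94.4119 intr=59.2881 cont=56.0835 V=59.2881[EX]; j=1 S=124.1987 intr=29.5013 cont=27.3315 V=29.5013[EX]; j=2 S=163.3833 intr=0.0000 cont=5.9023 V=5.9023[hold]; j=3 S=214.9306 intr=0.0000 cont=0.0000 V=0.0000[hold]  S*(3)=124.1987
k=2: j=0 S=108.2859 intr=45.4141 cont=42.2095 V=45.4141[EX]; j=1 S=142.4500 intr=11.2500 cont=16.3348 V=16.3348[hold]; j=2 S=187.3928 intr=0.0000 cont=2.6400 V=2.6400[hold]  S*(2)=108.2859
k=1: j=0 S=124.1987 intr=29.5013 cont=29.0011 V=29.5013[EX]; j=1 S=163.3833 intr=0.0000 cont=8.7105 V=8.7105[hold]  S*(1)=124.1987
k=0: j=0 S=142.4500 intr=11.2500 cont=17.8284 V=17.8284[hold]  S*(0)=-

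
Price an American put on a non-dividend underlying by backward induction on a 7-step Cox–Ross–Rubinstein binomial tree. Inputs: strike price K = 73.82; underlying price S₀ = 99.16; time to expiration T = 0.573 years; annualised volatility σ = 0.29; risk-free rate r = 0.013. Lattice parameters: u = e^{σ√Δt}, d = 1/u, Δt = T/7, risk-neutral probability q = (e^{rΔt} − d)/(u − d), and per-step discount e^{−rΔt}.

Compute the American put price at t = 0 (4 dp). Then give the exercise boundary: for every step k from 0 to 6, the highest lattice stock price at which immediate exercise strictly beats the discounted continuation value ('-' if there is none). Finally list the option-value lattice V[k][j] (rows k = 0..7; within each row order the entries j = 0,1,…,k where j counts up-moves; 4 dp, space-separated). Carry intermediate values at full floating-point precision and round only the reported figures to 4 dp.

price = 0.6952
boundary = - - - - - - 60.2745
tree:
0.6952
1.2084 0.1532
2.0703 0.2982 0.0000
3.4815 0.5805 0.0000 0.0000
5.7094 1.1299 0.0000 0.0000 0.0000
9.0360 2.1991 0.0000 0.0000 0.0000 0.0000
13.5455 4.2803 0.0000 0.0000 0.0000 0.0000 0.0000
18.3447 8.3312 0.0000 0.0000 0.0000 0.0000 0.0000 0.0000

Δt=0.08186, u=1.08651, d=0.92038, q=0.48568, disc=e^(-rΔt)=0.99894
k=7 terminal: V=max(K-S,0) → 18.3447 8.3312 0.0000 0.0000 0.0000 0.0000 0.0000 0.0000
k=6: j=0 S=60.2745 intr=13.5455 cont=13.4670 V=13.5455[EX]; j=1 S=71.1543 intr=2.6657 cont=4.2803 V=4.2803[hold]; j=2 S=83.9980 intr=0.0000 cont=0.0000 V=0.0000[hold]; j=3 S=99.1600 intr=0.0000 cont=0.0000 V=0.0000[hold]; j=4 S=117.0588 intr=0.0000 cont=0.0000 V=0.0000[hold]; j=5 S=138.1885 intr=0.0000 cont=0.0000 V=0.0000[hold]; j=6 S=163.1322 intr=0.0000 cont=0.0000 V=0.0000[hold]  S*(6)=60.2745
k=5: j=0 S=65.4888 intr=8.3312 cont=9.0360 V=9.0360[hold]; j=1 S=77.3099 intr=0.0000 cont=2.1991 V=2.1991[hold]; j=2 S=91.2647 intr=0.0000 cont=0.0000 V=0.0000[hold]; j=3 S=107.7384 intr=0.0000 cont=0.0000 V=0.0000[hold]; j=4 S=127.1856 intr=0.0000 cont=0.0000 V=0.0000[hold]; j=5 S=150.1432 intr=0.0000 cont=0.0000 V=0.0000[hold]  S*(5)=-
k=4: j=0 S=71.1543 intr=2.6657 cont=5.7094 V=5.7094[hold]; j=1 S=83.9980 intr=0.0000 cont=1.1299 V=1.1299[hold]; j=2 S=99.1600 intr=0.0000 cont=0.0000 V=0.0000[hold]; j=3 S=117.0588 intr=0.0000 cont=0.0000 V=0.0000[hold]; j=4 S=138.1885 intr=0.0000 cont=0.0000 V=0.0000[hold]  S*(4)=-
k=3: j=0 S=77.3099 intr=0.0000 cont=3.4815 V=3.4815[hold]; j=1 S=91.2647 intr=0.0000 cont=0.5805 V=0.5805[hold]; j=2 S=107.7384 intr=0.0000 cont=0.0000 V=0.0000[hold]; j=3 S=127.1856 intr=0.0000 cont=0.0000 V=0.0000[hold]  S*(3)=-
k=2: j=0 S=83.9980 intr=0.0000 cont=2.0703 V=2.0703[hold]; j=1 S=99.1600 intr=0.0000 cont=0.2982 V=0.2982[hold]; j=2 S=117.0588 intr=0.0000 cont=0.0000 V=0.0000[hold]  S*(2)=-
k=1: j=0 S=91.2647 intr=0.0000 cont=1.2084 V=1.2084[hold]; j=1 S=107.7384 intr=0.0000 cont=0.1532 V=0.1532[hold]  S*(1)=-
k=0: j=0 S=99.1600 intr=0.0000 cont=0.6952 V=0.6952[hold]  S*(0)=-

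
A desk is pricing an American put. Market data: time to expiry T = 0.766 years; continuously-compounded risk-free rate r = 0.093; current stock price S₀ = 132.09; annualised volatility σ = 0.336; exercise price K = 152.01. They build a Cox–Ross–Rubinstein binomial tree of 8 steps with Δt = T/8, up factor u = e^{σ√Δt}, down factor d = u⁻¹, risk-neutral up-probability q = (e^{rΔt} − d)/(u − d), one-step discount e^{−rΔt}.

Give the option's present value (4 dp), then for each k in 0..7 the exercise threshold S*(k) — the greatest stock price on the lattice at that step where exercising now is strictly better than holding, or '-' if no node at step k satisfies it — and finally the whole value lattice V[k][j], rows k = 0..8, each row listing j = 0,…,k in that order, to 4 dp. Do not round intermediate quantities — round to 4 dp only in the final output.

Δt=0.09575  u=1.10957  d=0.90125  q=0.51697  discount=0.99113
step 8 (expiry): payoffs max(K−S,0) = 94.5136 81.2239 64.8624 44.7192 19.9200 0.0000 0.0000 0.0000 0.0000
step 7: (k=7,j=0): S=63.7961, (K−S)⁺=88.2139, hold=86.8663 ⇒ V=88.2139 exercise | (k=7,j=1): S=78.5419, (K−S)⁺=73.4681, hold=72.1205 ⇒ V=73.4681 exercise | (k=7,j=2): S=96.6961, (K−S)⁺=55.3139, hold=53.9663 ⇒ V=55.3139 exercise | (k=7,j=3): S=119.0464, (K−S)⁺=32.9636, hold=31.6160 ⇒ V=32.9636 exercise | (k=7,j=4): S=146.5627, (K−S)⁺=5.4473, hold=9.5367 ⇒ V=9.5367 continue | (k=7,j=5): S=180.4392, (K−S)⁺=0.0000, hold=0.0000 ⇒ V=0.0000 continue | (k=7,j=6): S=222.1459, (K−S)⁺=0.0000, hold=0.0000 ⇒ V=0.0000 continue | (k=7,j=7): S=273.4926, (K−S)⁺=0.0000, hold=0.0000 ⇒ V=0.0000 continue  boundary S*=119.0464
step 6: (k=6,j=0): S=70.7861, (K−S)⁺=81.2239, hold=79.8763 ⇒ V=81.2239 exercise | (k=6,j=1): S=87.1476, (K−S)⁺=64.8624, hold=63.5148 ⇒ V=64.8624 exercise | (k=6,j=2): S=107.2908, (K−S)⁺=44.7192, hold=43.3716 ⇒ V=44.7192 exercise | (k=6,j=3): S=132.0900, (K−S)⁺=19.9200, hold=20.6678 ⇒ V=20.6678 continue | (k=6,j=4): S=162.6212, (K−S)⁺=0.0000, hold=4.5657 ⇒ V=4.5657 continue | (k=6,j=5): S=200.2095, (K−S)⁺=0.0000, hold=0.0000 ⇒ V=0.0000 continue | (k=6,j=6): S=246.4858, (K−S)⁺=0.0000, hold=0.0000 ⇒ V=0.0000 continue  boundary S*=107.2908
step 5: (k=5,j=0): S=78.5419, (K−S)⁺=73.4681, hold=72.1205 ⇒ V=73.4681 exercise | (k=5,j=1): S=96.6961, (K−S)⁺=55.3139, hold=53.9663 ⇒ V=55.3139 exercise | (k=5,j=2): S=119.0464, (K−S)⁺=32.9636, hold=31.9991 ⇒ V=32.9636 exercise | (k=5,j=3): S=146.5627, (K−S)⁺=5.4473, hold=12.2341 ⇒ V=12.2341 continue | (k=5,j=4): S=180.4392, (K−S)⁺=0.0000, hold=2.1858 ⇒ V=2.1858 continue | (k=5,j=5): S=222.1459, (K−S)⁺=0.0000, hold=0.0000 ⇒ V=0.0000 continue  boundary S*=119.0464
step 4: (k=4,j=0): S=87.1476, (K−S)⁺=64.8624, hold=63.5148 ⇒ V=64.8624 exercise | (k=4,j=1): S=107.2908, (K−S)⁺=44.7192, hold=43.3716 ⇒ V=44.7192 exercise | (k=4,j=2): S=132.0900, (K−S)⁺=19.9200, hold=22.0499 ⇒ V=22.0499 continue | (k=4,j=3): S=162.6212, (K−S)⁺=0.0000, hold=6.9770 ⇒ V=6.9770 continue | (k=4,j=4): S=200.2095, (K−S)⁺=0.0000, hold=1.0465 ⇒ V=1.0465 continue  boundary S*=107.2908
step 3: (k=3,j=0): S=96.6961, (K−S)⁺=55.3139, hold=53.9663 ⇒ V=55.3139 exercise | (k=3,j=1): S=119.0464, (K−S)⁺=32.9636, hold=32.7073 ⇒ V=32.9636 exercise | (k=3,j=2): S=146.5627, (K−S)⁺=5.4473, hold=14.1313 ⇒ V=14.1313 continue | (k=3,j=3): S=180.4392, (K−S)⁺=0.0000, hold=3.8764 ⇒ V=3.8764 continue  boundary S*=119.0464
step 2: (k=2,j=0): S=107.2908, (K−S)⁺=44.7192, hold=43.3716 ⇒ V=44.7192 exercise | (k=2,j=1): S=132.0900, (K−S)⁺=19.9200, hold=23.0220 ⇒ V=23.0220 continue | (k=2,j=2): S=162.6212, (K−S)⁺=0.0000, hold=8.7516 ⇒ V=8.7516 continue  boundary S*=107.2908
step 1: (k=1,j=0): S=119.0464, (K−S)⁺=32.9636, hold=33.2054 ⇒ V=33.2054 continue | (k=1,j=1): S=146.5627, (K−S)⁺=5.4473, hold=15.5059 ⇒ V=15.5059 continue  boundary S*=-
step 0: (k=0,j=0): S=132.0900, (K−S)⁺=19.9200, hold=23.8421 ⇒ V=23.8421 continue  boundary S*=-

price = 23.8421
boundary = - - 107.2908 119.0464 107.2908 119.0464 107.2908 119.0464
tree:
23.8421
33.2054 15.5059
44.7192 23.0220 8.7516
55.3139 32.9636 14.1313 3.8764
64.8624 44.7192 22.0499 6.9770 1.0465
73.4681 55.3139 32.9636 12.2341 2.1858 0.0000
81.2239 64.8624 44.7192 20.6678 4.5657 0.0000 0.0000
88.2139 73.4681 55.3139 32.9636 9.5367 0.0000 0.0000 0.0000
94.5136 81.2239 64.8624 44.7192 19.9200 0.0000 0.0000 0.0000 0.0000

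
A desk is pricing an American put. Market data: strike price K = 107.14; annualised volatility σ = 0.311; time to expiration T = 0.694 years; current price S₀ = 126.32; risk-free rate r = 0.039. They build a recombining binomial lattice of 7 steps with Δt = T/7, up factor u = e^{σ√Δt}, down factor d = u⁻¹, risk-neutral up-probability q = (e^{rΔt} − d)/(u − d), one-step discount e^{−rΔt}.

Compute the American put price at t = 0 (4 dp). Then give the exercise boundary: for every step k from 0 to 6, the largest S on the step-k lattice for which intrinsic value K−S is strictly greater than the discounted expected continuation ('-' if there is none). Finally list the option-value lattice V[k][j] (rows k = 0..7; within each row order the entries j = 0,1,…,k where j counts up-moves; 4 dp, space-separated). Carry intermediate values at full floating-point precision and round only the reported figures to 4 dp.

price = 4.2011
boundary = - - - - - 77.4162 85.3807
tree:
4.2011
6.6610 1.7272
10.2788 3.0264 0.4168
15.3357 5.2060 0.8290 0.0000
21.9295 8.7365 1.6490 0.0000 0.0000
29.7238 14.1583 3.2798 0.0000 0.0000 0.0000
36.9454 21.7593 6.5235 0.0000 0.0000 0.0000 0.0000
43.4933 29.7238 12.9753 0.0000 0.0000 0.0000 0.0000 0.0000

params: Δt=0.09914 u=1.10288 d=0.90672 q=0.49529 e^(-rΔt)=0.99614
t_7 payoffs: 43.4933 29.7238 12.9753 0.0000 0.0000 0.0000 0.0000 0.0000
t_6: node(6,0) S=70.1946 payoff=36.9454 vs cont=36.5319 → 36.9454 [stop]  node(6,1) S=85.3807 payoff=21.7593 vs cont=21.3458 → 21.7593 [stop]  node(6,2) S=103.8523 payoff=3.2877 vs cont=6.5235 → 6.5235 [wait]  node(6,3) S=126.3200 payoff=0.0000 vs cont=0.0000 → 0.0000 [wait]  node(6,4) S=153.6485 payoff=0.0000 vs cont=0.0000 → 0.0000 [wait]  node(6,5) S=186.8892 payoff=0.0000 vs cont=0.0000 → 0.0000 [wait]  node(6,6) S=227.3214 payoff=0.0000 vs cont=0.0000 → 0.0000 [wait]  ⇒ S*(6)=85.3807
t_5: node(5,0) S=77.4162 payoff=29.7238 vs cont=29.3103 → 29.7238 [stop]  node(5,1) S=94.1647 payoff=12.9753 vs cont=14.1583 → 14.1583 [wait]  node(5,2) S=114.5365 payoff=0.0000 vs cont=3.2798 → 3.2798 [wait]  node(5,3) S=139.3157 payoff=0.0000 vs cont=0.0000 → 0.0000 [wait]  node(5,4) S=169.4557 payoff=0.0000 vs cont=0.0000 → 0.0000 [wait]  node(5,5) S=206.1163 payoff=0.0000 vs cont=0.0000 → 0.0000 [wait]  ⇒ S*(5)=77.4162
t_4: node(4,0) S=85.3807 payoff=21.7593 vs cont=21.9295 → 21.9295 [wait]  node(4,1) S=103.8523 payoff=3.2877 vs cont=8.7365 → 8.7365 [wait]  node(4,2) S=126.3200 payoff=0.0000 vs cont=1.6490 → 1.6490 [wait]  node(4,3) S=153.6485 payoff=0.0000 vs cont=0.0000 → 0.0000 [wait]  node(4,4) S=186.8892 payoff=0.0000 vs cont=0.0000 → 0.0000 [wait]  ⇒ S*(4)=-
t_3: node(3,0) S=94.1647 payoff=12.9753 vs cont=15.3357 → 15.3357 [wait]  node(3,1) S=114.5365 payoff=0.0000 vs cont=5.2060 → 5.2060 [wait]  node(3,2) S=139.3157 payoff=0.0000 vs cont=0.8290 → 0.8290 [wait]  node(3,3) S=169.4557 payoff=0.0000 vs cont=0.0000 → 0.0000 [wait]  ⇒ S*(3)=-
t_2: node(2,0) S=103.8523 payoff=3.2877 vs cont=10.2788 → 10.2788 [wait]  node(2,1) S=126.3200 payoff=0.0000 vs cont=3.0264 → 3.0264 [wait]  node(2,2) S=153.6485 payoff=0.0000 vs cont=0.4168 → 0.4168 [wait]  ⇒ S*(2)=-
t_1: node(1,0) S=114.5365 payoff=0.0000 vs cont=6.6610 → 6.6610 [wait]  node(1,1) S=139.3157 payoff=0.0000 vs cont=1.7272 → 1.7272 [wait]  ⇒ S*(1)=-
t_0: node(0,0) S=126.3200 payoff=0.0000 vs cont=4.2011 → 4.2011 [wait]  ⇒ S*(0)=-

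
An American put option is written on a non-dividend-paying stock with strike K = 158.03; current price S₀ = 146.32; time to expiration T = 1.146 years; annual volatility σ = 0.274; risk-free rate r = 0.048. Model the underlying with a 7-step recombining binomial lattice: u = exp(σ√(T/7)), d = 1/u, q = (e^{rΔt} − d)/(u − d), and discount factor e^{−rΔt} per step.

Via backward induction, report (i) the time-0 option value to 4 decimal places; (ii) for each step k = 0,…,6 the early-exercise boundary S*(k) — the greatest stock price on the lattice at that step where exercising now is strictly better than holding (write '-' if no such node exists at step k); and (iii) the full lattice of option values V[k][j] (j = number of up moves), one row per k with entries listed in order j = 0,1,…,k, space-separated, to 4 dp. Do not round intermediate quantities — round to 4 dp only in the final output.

Δt=0.16371, u=1.11724, d=0.89506, q=0.50782, disc=e^(-rΔt)=0.99217
k=7 terminal: V=max(K-S,0) → 90.6908 73.9750 53.1097 27.0649 0.0000 0.0000 0.0000 0.0000
k=6: j=0 S=75.2343 intr=82.7957 cont=81.5587 V=82.7957[EX]; j=1 S=93.9100 intr=64.1200 cont=62.8830 V=64.1200[EX]; j=2 S=117.2216 intr=40.8084 cont=39.5714 V=40.8084[EX]; j=3 S=146.3200 intr=11.7100 cont=13.2165 V=13.2165[hold]; j=4 S=182.6416 intr=0.0000 cont=0.0000 V=0.0000[hold]; j=5 S=227.9794 intr=0.0000 cont=0.0000 V=0.0000[hold]; j=6 S=284.5717 intr=0.0000 cont=0.0000 V=0.0000[hold]  S*(6)=117.2216
k=5: j=0 S=84.0550 intr=73.9750 cont=72.7380 V=73.9750[EX]; j=1 S=104.9203 intr=53.1097 cont=51.8727 V=53.1097[EX]; j=2 S=130.9651 intr=27.0649 cont=26.5869 V=27.0649[EX]; j=3 S=163.4751 intr=0.0000 cont=6.4540 V=6.4540[hold]; j=4 S=204.0552 intr=0.0000 cont=0.0000 V=0.0000[hold]; j=5 S=254.7086 intr=0.0000 cont=0.0000 V=0.0000[hold]  S*(5)=130.9651
k=4: j=0 S=93.9100 intr=64.1200 cont=62.8830 V=64.1200[EX]; j=1 S=117.2216 intr=40.8084 cont=39.5714 V=40.8084[EX]; j=2 S=146.3200 intr=11.7100 cont=16.4683 V=16.4683[hold]; j=3 S=182.6416 intr=0.0000 cont=3.1517 V=3.1517[hold]; j=4 S=227.9794 intr=0.0000 cont=0.0000 V=0.0000[hold]  S*(4)=117.2216
k=3: j=0 S=104.9203 intr=53.1097 cont=51.8727 V=53.1097[EX]; j=1 S=130.9651 intr=27.0649 cont=28.2253 V=28.2253[hold]; j=2 S=163.4751 intr=0.0000 cont=9.6299 V=9.6299[hold]; j=3 S=204.0552 intr=0.0000 cont=1.5390 V=1.5390[hold]  S*(3)=104.9203
k=2: j=0 S=117.2216 intr=40.8084 cont=40.1561 V=40.8084[EX]; j=1 S=146.3200 intr=11.7100 cont=18.6352 V=18.6352[hold]; j=2 S=182.6416 intr=0.0000 cont=5.4780 V=5.4780[hold]  S*(2)=117.2216
k=1: j=0 S=130.9651 intr=27.0649 cont=29.3171 V=29.3171[hold]; j=1 S=163.4751 intr=0.0000 cont=11.8601 V=11.8601[hold]  S*(1)=-
k=0: j=0 S=146.3200 intr=11.7100 cont=20.2920 V=20.2920[hold]  S*(0)=-

price = 20.2920
boundary = - - 117.2216 104.9203 117.2216 130.9651 117.2216
tree:
20.2920
29.3171 11.8601
40.8084 18.6352 5.4780
53.1097 28.2253 9.6299 1.5390
64.1200 40.8084 16.4683 3.1517 0.0000
73.9750 53.1097 27.0649 6.4540 0.0000 0.0000
82.7957 64.1200 40.8084 13.2165 0.0000 0.0000 0.0000
90.6908 73.9750 53.1097 27.0649 0.0000 0.0000 0.0000 0.0000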